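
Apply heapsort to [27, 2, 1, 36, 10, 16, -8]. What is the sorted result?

Build heap: [36, 27, 16, 2, 10, 1, -8]
Extract 36: [27, 10, 16, 2, -8, 1, 36]
Extract 27: [16, 10, 1, 2, -8, 27, 36]
Extract 16: [10, 2, 1, -8, 16, 27, 36]
Extract 10: [2, -8, 1, 10, 16, 27, 36]
Extract 2: [1, -8, 2, 10, 16, 27, 36]
Extract 1: [-8, 1, 2, 10, 16, 27, 36]


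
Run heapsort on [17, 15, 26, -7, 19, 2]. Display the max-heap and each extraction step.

Build heap: [26, 19, 17, -7, 15, 2]
Extract 26: [19, 15, 17, -7, 2, 26]
Extract 19: [17, 15, 2, -7, 19, 26]
Extract 17: [15, -7, 2, 17, 19, 26]
Extract 15: [2, -7, 15, 17, 19, 26]
Extract 2: [-7, 2, 15, 17, 19, 26]


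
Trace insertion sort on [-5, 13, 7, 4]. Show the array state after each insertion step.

First element -5 is already 'sorted'
Insert 13: shifted 0 elements -> [-5, 13, 7, 4]
Insert 7: shifted 1 elements -> [-5, 7, 13, 4]
Insert 4: shifted 2 elements -> [-5, 4, 7, 13]


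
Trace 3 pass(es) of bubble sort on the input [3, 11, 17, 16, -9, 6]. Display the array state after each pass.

After pass 1: [3, 11, 16, -9, 6, 17] (3 swaps)
After pass 2: [3, 11, -9, 6, 16, 17] (2 swaps)
After pass 3: [3, -9, 6, 11, 16, 17] (2 swaps)
Total swaps: 7


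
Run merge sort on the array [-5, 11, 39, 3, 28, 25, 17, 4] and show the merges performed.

Divide and conquer:
  Merge [-5] + [11] -> [-5, 11]
  Merge [39] + [3] -> [3, 39]
  Merge [-5, 11] + [3, 39] -> [-5, 3, 11, 39]
  Merge [28] + [25] -> [25, 28]
  Merge [17] + [4] -> [4, 17]
  Merge [25, 28] + [4, 17] -> [4, 17, 25, 28]
  Merge [-5, 3, 11, 39] + [4, 17, 25, 28] -> [-5, 3, 4, 11, 17, 25, 28, 39]


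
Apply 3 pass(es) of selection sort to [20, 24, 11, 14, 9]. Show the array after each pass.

Pass 1: Select minimum 9 at index 4, swap -> [9, 24, 11, 14, 20]
Pass 2: Select minimum 11 at index 2, swap -> [9, 11, 24, 14, 20]
Pass 3: Select minimum 14 at index 3, swap -> [9, 11, 14, 24, 20]


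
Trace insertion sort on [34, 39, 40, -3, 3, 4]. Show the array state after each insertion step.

First element 34 is already 'sorted'
Insert 39: shifted 0 elements -> [34, 39, 40, -3, 3, 4]
Insert 40: shifted 0 elements -> [34, 39, 40, -3, 3, 4]
Insert -3: shifted 3 elements -> [-3, 34, 39, 40, 3, 4]
Insert 3: shifted 3 elements -> [-3, 3, 34, 39, 40, 4]
Insert 4: shifted 3 elements -> [-3, 3, 4, 34, 39, 40]


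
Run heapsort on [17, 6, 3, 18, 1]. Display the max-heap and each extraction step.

Build heap: [18, 17, 3, 6, 1]
Extract 18: [17, 6, 3, 1, 18]
Extract 17: [6, 1, 3, 17, 18]
Extract 6: [3, 1, 6, 17, 18]
Extract 3: [1, 3, 6, 17, 18]


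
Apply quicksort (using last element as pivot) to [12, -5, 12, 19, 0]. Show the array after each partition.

Partition 1: pivot=0 at index 1 -> [-5, 0, 12, 19, 12]
Partition 2: pivot=12 at index 3 -> [-5, 0, 12, 12, 19]


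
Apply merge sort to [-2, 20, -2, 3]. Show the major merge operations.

Divide and conquer:
  Merge [-2] + [20] -> [-2, 20]
  Merge [-2] + [3] -> [-2, 3]
  Merge [-2, 20] + [-2, 3] -> [-2, -2, 3, 20]


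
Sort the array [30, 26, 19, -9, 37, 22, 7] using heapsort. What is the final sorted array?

Build heap: [37, 30, 22, -9, 26, 19, 7]
Extract 37: [30, 26, 22, -9, 7, 19, 37]
Extract 30: [26, 19, 22, -9, 7, 30, 37]
Extract 26: [22, 19, 7, -9, 26, 30, 37]
Extract 22: [19, -9, 7, 22, 26, 30, 37]
Extract 19: [7, -9, 19, 22, 26, 30, 37]
Extract 7: [-9, 7, 19, 22, 26, 30, 37]


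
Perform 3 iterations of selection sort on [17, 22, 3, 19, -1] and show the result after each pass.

Pass 1: Select minimum -1 at index 4, swap -> [-1, 22, 3, 19, 17]
Pass 2: Select minimum 3 at index 2, swap -> [-1, 3, 22, 19, 17]
Pass 3: Select minimum 17 at index 4, swap -> [-1, 3, 17, 19, 22]


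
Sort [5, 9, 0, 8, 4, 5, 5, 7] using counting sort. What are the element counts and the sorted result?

Count array: [1, 0, 0, 0, 1, 3, 0, 1, 1, 1]
(count[i] = number of elements equal to i)
Cumulative count: [1, 1, 1, 1, 2, 5, 5, 6, 7, 8]
Sorted: [0, 4, 5, 5, 5, 7, 8, 9]


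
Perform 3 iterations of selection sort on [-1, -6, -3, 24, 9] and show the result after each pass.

Pass 1: Select minimum -6 at index 1, swap -> [-6, -1, -3, 24, 9]
Pass 2: Select minimum -3 at index 2, swap -> [-6, -3, -1, 24, 9]
Pass 3: Select minimum -1 at index 2, swap -> [-6, -3, -1, 24, 9]


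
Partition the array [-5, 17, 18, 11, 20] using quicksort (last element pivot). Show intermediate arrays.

Partition 1: pivot=20 at index 4 -> [-5, 17, 18, 11, 20]
Partition 2: pivot=11 at index 1 -> [-5, 11, 18, 17, 20]
Partition 3: pivot=17 at index 2 -> [-5, 11, 17, 18, 20]


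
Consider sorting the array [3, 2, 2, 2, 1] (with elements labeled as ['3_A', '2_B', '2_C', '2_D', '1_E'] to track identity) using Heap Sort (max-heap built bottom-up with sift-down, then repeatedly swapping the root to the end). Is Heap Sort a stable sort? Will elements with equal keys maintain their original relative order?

Trace Heap Sort on the labeled array (the key is the number; the letter only tracks identity):
  Build max-heap: [3_A, 2_B, 2_C, 2_D, 1_E]
  Swap root 3_A to index 4, re-heapify first 4 -> [2_B, 2_D, 2_C, 1_E, 3_A]
  Swap root 2_B to index 3, re-heapify first 3 -> [2_D, 1_E, 2_C, 2_B, 3_A]
  Swap root 2_D to index 2, re-heapify first 2 -> [2_C, 1_E, 2_D, 2_B, 3_A]
  Swap root 2_C to index 1, re-heapify first 1 -> [1_E, 2_C, 2_D, 2_B, 3_A]
Final order: [1_E, 2_C, 2_D, 2_B, 3_A]
Equal keys:
  value 2: originally 2_B, 2_C, 2_D; after sorting 2_C, 2_D, 2_B -> order changed
Equal keys were reordered, so Heap Sort is not stable: heap construction and root-to-end swaps move elements without regard to the original order of equal keys. (One such input is enough; an unstable sort may happen to preserve order on other inputs, but it gives no guarantee.)
Answer: Not stable


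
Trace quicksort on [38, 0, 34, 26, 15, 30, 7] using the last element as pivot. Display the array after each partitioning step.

Partition 1: pivot=7 at index 1 -> [0, 7, 34, 26, 15, 30, 38]
Partition 2: pivot=38 at index 6 -> [0, 7, 34, 26, 15, 30, 38]
Partition 3: pivot=30 at index 4 -> [0, 7, 26, 15, 30, 34, 38]
Partition 4: pivot=15 at index 2 -> [0, 7, 15, 26, 30, 34, 38]


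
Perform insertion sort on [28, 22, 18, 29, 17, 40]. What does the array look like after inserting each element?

First element 28 is already 'sorted'
Insert 22: shifted 1 elements -> [22, 28, 18, 29, 17, 40]
Insert 18: shifted 2 elements -> [18, 22, 28, 29, 17, 40]
Insert 29: shifted 0 elements -> [18, 22, 28, 29, 17, 40]
Insert 17: shifted 4 elements -> [17, 18, 22, 28, 29, 40]
Insert 40: shifted 0 elements -> [17, 18, 22, 28, 29, 40]


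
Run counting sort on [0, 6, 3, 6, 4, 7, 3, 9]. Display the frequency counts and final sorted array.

Count array: [1, 0, 0, 2, 1, 0, 2, 1, 0, 1]
(count[i] = number of elements equal to i)
Cumulative count: [1, 1, 1, 3, 4, 4, 6, 7, 7, 8]
Sorted: [0, 3, 3, 4, 6, 6, 7, 9]


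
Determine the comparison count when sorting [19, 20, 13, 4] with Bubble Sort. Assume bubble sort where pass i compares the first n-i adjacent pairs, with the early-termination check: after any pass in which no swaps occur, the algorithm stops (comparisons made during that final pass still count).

Pass 1: compare adjacent pairs (0,1)..(2,3) = 3 comparison(s), 2 swap(s) -> [19, 13, 4, 20]
Pass 2: compare adjacent pairs (0,1)..(1,2) = 2 comparison(s), 2 swap(s) -> [13, 4, 19, 20]
Pass 3: compare adjacent pairs (0,1)..(0,1) = 1 comparison(s), 1 swap(s) -> [4, 13, 19, 20]
Every pass made at least one swap, so all n-1 passes run.
Total comparisons: 3 + 2 + 1 = 6


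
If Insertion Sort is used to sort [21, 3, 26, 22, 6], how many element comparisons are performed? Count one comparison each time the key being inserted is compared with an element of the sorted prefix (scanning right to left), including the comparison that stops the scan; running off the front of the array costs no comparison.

Insert 3: 21 > 3 (shift), reached front = 1 comparison(s) -> [3, 21, 26, 22, 6]
Insert 26: 21 <= 26 (stop) = 1 comparison(s) -> [3, 21, 26, 22, 6]
Insert 22: 26 > 22 (shift), 21 <= 22 (stop) = 2 comparison(s) -> [3, 21, 22, 26, 6]
Insert 6: 26 > 6 (shift), 22 > 6 (shift), 21 > 6 (shift), 3 <= 6 (stop) = 4 comparison(s) -> [3, 6, 21, 22, 26]
Total comparisons: 1 + 1 + 2 + 4 = 8


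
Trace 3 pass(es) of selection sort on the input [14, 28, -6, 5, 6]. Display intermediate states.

Pass 1: Select minimum -6 at index 2, swap -> [-6, 28, 14, 5, 6]
Pass 2: Select minimum 5 at index 3, swap -> [-6, 5, 14, 28, 6]
Pass 3: Select minimum 6 at index 4, swap -> [-6, 5, 6, 28, 14]


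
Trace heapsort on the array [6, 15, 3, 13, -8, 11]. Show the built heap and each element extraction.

Build heap: [15, 13, 11, 6, -8, 3]
Extract 15: [13, 6, 11, 3, -8, 15]
Extract 13: [11, 6, -8, 3, 13, 15]
Extract 11: [6, 3, -8, 11, 13, 15]
Extract 6: [3, -8, 6, 11, 13, 15]
Extract 3: [-8, 3, 6, 11, 13, 15]


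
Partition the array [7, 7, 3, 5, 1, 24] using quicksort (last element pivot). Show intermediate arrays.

Partition 1: pivot=24 at index 5 -> [7, 7, 3, 5, 1, 24]
Partition 2: pivot=1 at index 0 -> [1, 7, 3, 5, 7, 24]
Partition 3: pivot=7 at index 4 -> [1, 7, 3, 5, 7, 24]
Partition 4: pivot=5 at index 2 -> [1, 3, 5, 7, 7, 24]


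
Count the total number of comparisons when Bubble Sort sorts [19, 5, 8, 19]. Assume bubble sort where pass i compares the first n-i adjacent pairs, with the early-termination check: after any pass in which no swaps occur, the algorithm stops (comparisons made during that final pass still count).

Pass 1: compare adjacent pairs (0,1)..(2,3) = 3 comparison(s), 2 swap(s) -> [5, 8, 19, 19]
Pass 2: compare adjacent pairs (0,1)..(1,2) = 2 comparison(s), 0 swap(s) -> [5, 8, 19, 19]
No swaps in this pass, so bubble sort stops here.
Total comparisons: 3 + 2 = 5


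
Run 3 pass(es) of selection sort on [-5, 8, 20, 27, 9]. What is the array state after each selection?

Pass 1: Select minimum -5 at index 0, swap -> [-5, 8, 20, 27, 9]
Pass 2: Select minimum 8 at index 1, swap -> [-5, 8, 20, 27, 9]
Pass 3: Select minimum 9 at index 4, swap -> [-5, 8, 9, 27, 20]


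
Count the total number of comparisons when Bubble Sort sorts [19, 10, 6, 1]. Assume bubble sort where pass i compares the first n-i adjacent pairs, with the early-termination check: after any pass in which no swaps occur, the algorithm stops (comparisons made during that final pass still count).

Pass 1: compare adjacent pairs (0,1)..(2,3) = 3 comparison(s), 3 swap(s) -> [10, 6, 1, 19]
Pass 2: compare adjacent pairs (0,1)..(1,2) = 2 comparison(s), 2 swap(s) -> [6, 1, 10, 19]
Pass 3: compare adjacent pairs (0,1)..(0,1) = 1 comparison(s), 1 swap(s) -> [1, 6, 10, 19]
Every pass made at least one swap, so all n-1 passes run.
Total comparisons: 3 + 2 + 1 = 6


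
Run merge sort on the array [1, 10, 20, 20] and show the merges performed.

Divide and conquer:
  Merge [1] + [10] -> [1, 10]
  Merge [20] + [20] -> [20, 20]
  Merge [1, 10] + [20, 20] -> [1, 10, 20, 20]


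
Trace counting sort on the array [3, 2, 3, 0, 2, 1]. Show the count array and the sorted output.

Count array: [1, 1, 2, 2]
(count[i] = number of elements equal to i)
Cumulative count: [1, 2, 4, 6]
Sorted: [0, 1, 2, 2, 3, 3]


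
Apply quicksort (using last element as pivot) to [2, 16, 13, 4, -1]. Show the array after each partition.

Partition 1: pivot=-1 at index 0 -> [-1, 16, 13, 4, 2]
Partition 2: pivot=2 at index 1 -> [-1, 2, 13, 4, 16]
Partition 3: pivot=16 at index 4 -> [-1, 2, 13, 4, 16]
Partition 4: pivot=4 at index 2 -> [-1, 2, 4, 13, 16]


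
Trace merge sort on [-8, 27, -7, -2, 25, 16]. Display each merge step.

Divide and conquer:
  Merge [27] + [-7] -> [-7, 27]
  Merge [-8] + [-7, 27] -> [-8, -7, 27]
  Merge [25] + [16] -> [16, 25]
  Merge [-2] + [16, 25] -> [-2, 16, 25]
  Merge [-8, -7, 27] + [-2, 16, 25] -> [-8, -7, -2, 16, 25, 27]


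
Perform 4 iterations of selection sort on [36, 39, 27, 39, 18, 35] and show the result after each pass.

Pass 1: Select minimum 18 at index 4, swap -> [18, 39, 27, 39, 36, 35]
Pass 2: Select minimum 27 at index 2, swap -> [18, 27, 39, 39, 36, 35]
Pass 3: Select minimum 35 at index 5, swap -> [18, 27, 35, 39, 36, 39]
Pass 4: Select minimum 36 at index 4, swap -> [18, 27, 35, 36, 39, 39]


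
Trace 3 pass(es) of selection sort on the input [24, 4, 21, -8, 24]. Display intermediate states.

Pass 1: Select minimum -8 at index 3, swap -> [-8, 4, 21, 24, 24]
Pass 2: Select minimum 4 at index 1, swap -> [-8, 4, 21, 24, 24]
Pass 3: Select minimum 21 at index 2, swap -> [-8, 4, 21, 24, 24]


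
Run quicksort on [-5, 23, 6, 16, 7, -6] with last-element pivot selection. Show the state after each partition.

Partition 1: pivot=-6 at index 0 -> [-6, 23, 6, 16, 7, -5]
Partition 2: pivot=-5 at index 1 -> [-6, -5, 6, 16, 7, 23]
Partition 3: pivot=23 at index 5 -> [-6, -5, 6, 16, 7, 23]
Partition 4: pivot=7 at index 3 -> [-6, -5, 6, 7, 16, 23]


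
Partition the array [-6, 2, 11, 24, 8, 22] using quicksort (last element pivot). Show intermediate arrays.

Partition 1: pivot=22 at index 4 -> [-6, 2, 11, 8, 22, 24]
Partition 2: pivot=8 at index 2 -> [-6, 2, 8, 11, 22, 24]
Partition 3: pivot=2 at index 1 -> [-6, 2, 8, 11, 22, 24]


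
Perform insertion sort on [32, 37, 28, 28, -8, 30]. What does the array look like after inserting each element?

First element 32 is already 'sorted'
Insert 37: shifted 0 elements -> [32, 37, 28, 28, -8, 30]
Insert 28: shifted 2 elements -> [28, 32, 37, 28, -8, 30]
Insert 28: shifted 2 elements -> [28, 28, 32, 37, -8, 30]
Insert -8: shifted 4 elements -> [-8, 28, 28, 32, 37, 30]
Insert 30: shifted 2 elements -> [-8, 28, 28, 30, 32, 37]


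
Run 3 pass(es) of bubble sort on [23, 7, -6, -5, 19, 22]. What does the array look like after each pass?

After pass 1: [7, -6, -5, 19, 22, 23] (5 swaps)
After pass 2: [-6, -5, 7, 19, 22, 23] (2 swaps)
After pass 3: [-6, -5, 7, 19, 22, 23] (0 swaps)
Total swaps: 7


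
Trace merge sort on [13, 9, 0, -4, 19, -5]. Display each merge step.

Divide and conquer:
  Merge [9] + [0] -> [0, 9]
  Merge [13] + [0, 9] -> [0, 9, 13]
  Merge [19] + [-5] -> [-5, 19]
  Merge [-4] + [-5, 19] -> [-5, -4, 19]
  Merge [0, 9, 13] + [-5, -4, 19] -> [-5, -4, 0, 9, 13, 19]


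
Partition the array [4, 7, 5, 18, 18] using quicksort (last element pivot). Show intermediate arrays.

Partition 1: pivot=18 at index 4 -> [4, 7, 5, 18, 18]
Partition 2: pivot=18 at index 3 -> [4, 7, 5, 18, 18]
Partition 3: pivot=5 at index 1 -> [4, 5, 7, 18, 18]


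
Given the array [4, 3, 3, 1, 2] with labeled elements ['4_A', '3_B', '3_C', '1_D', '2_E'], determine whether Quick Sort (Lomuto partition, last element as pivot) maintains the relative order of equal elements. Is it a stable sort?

Trace Quick Sort on the labeled array (the key is the number; the letter only tracks identity):
  Partition indices 0..4 around pivot 2_E -> [1_D, 2_E, 3_C, 4_A, 3_B]
  Partition indices 2..4 around pivot 3_B -> [1_D, 2_E, 3_C, 3_B, 4_A]
Final order: [1_D, 2_E, 3_C, 3_B, 4_A]
Equal keys:
  value 3: originally 3_B, 3_C; after sorting 3_C, 3_B -> order changed
Equal keys were reordered, so Quick Sort is not stable: partition swaps elements across long distances and can reorder equal keys. (One such input is enough; an unstable sort may happen to preserve order on other inputs, but it gives no guarantee.)
Answer: Not stable


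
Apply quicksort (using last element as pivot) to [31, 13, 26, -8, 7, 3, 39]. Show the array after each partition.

Partition 1: pivot=39 at index 6 -> [31, 13, 26, -8, 7, 3, 39]
Partition 2: pivot=3 at index 1 -> [-8, 3, 26, 31, 7, 13, 39]
Partition 3: pivot=13 at index 3 -> [-8, 3, 7, 13, 26, 31, 39]
Partition 4: pivot=31 at index 5 -> [-8, 3, 7, 13, 26, 31, 39]


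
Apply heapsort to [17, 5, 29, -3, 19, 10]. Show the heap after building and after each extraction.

Build heap: [29, 19, 17, -3, 5, 10]
Extract 29: [19, 10, 17, -3, 5, 29]
Extract 19: [17, 10, 5, -3, 19, 29]
Extract 17: [10, -3, 5, 17, 19, 29]
Extract 10: [5, -3, 10, 17, 19, 29]
Extract 5: [-3, 5, 10, 17, 19, 29]


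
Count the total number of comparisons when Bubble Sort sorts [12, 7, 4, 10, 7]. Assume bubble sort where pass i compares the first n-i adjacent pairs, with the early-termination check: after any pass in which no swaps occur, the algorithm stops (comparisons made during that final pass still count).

Pass 1: compare adjacent pairs (0,1)..(3,4) = 4 comparison(s), 4 swap(s) -> [7, 4, 10, 7, 12]
Pass 2: compare adjacent pairs (0,1)..(2,3) = 3 comparison(s), 2 swap(s) -> [4, 7, 7, 10, 12]
Pass 3: compare adjacent pairs (0,1)..(1,2) = 2 comparison(s), 0 swap(s) -> [4, 7, 7, 10, 12]
No swaps in this pass, so bubble sort stops here.
Total comparisons: 4 + 3 + 2 = 9


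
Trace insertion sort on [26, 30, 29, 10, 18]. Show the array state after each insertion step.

First element 26 is already 'sorted'
Insert 30: shifted 0 elements -> [26, 30, 29, 10, 18]
Insert 29: shifted 1 elements -> [26, 29, 30, 10, 18]
Insert 10: shifted 3 elements -> [10, 26, 29, 30, 18]
Insert 18: shifted 3 elements -> [10, 18, 26, 29, 30]


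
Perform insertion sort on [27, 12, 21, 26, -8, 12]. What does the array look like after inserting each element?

First element 27 is already 'sorted'
Insert 12: shifted 1 elements -> [12, 27, 21, 26, -8, 12]
Insert 21: shifted 1 elements -> [12, 21, 27, 26, -8, 12]
Insert 26: shifted 1 elements -> [12, 21, 26, 27, -8, 12]
Insert -8: shifted 4 elements -> [-8, 12, 21, 26, 27, 12]
Insert 12: shifted 3 elements -> [-8, 12, 12, 21, 26, 27]


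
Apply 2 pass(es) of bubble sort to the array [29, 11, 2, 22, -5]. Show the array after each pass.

After pass 1: [11, 2, 22, -5, 29] (4 swaps)
After pass 2: [2, 11, -5, 22, 29] (2 swaps)
Total swaps: 6


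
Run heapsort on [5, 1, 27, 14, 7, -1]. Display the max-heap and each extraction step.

Build heap: [27, 14, 5, 1, 7, -1]
Extract 27: [14, 7, 5, 1, -1, 27]
Extract 14: [7, 1, 5, -1, 14, 27]
Extract 7: [5, 1, -1, 7, 14, 27]
Extract 5: [1, -1, 5, 7, 14, 27]
Extract 1: [-1, 1, 5, 7, 14, 27]


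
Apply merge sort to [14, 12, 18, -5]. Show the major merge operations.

Divide and conquer:
  Merge [14] + [12] -> [12, 14]
  Merge [18] + [-5] -> [-5, 18]
  Merge [12, 14] + [-5, 18] -> [-5, 12, 14, 18]


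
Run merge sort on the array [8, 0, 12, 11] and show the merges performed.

Divide and conquer:
  Merge [8] + [0] -> [0, 8]
  Merge [12] + [11] -> [11, 12]
  Merge [0, 8] + [11, 12] -> [0, 8, 11, 12]


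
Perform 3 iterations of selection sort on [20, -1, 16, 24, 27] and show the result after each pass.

Pass 1: Select minimum -1 at index 1, swap -> [-1, 20, 16, 24, 27]
Pass 2: Select minimum 16 at index 2, swap -> [-1, 16, 20, 24, 27]
Pass 3: Select minimum 20 at index 2, swap -> [-1, 16, 20, 24, 27]


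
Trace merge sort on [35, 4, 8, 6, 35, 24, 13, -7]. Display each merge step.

Divide and conquer:
  Merge [35] + [4] -> [4, 35]
  Merge [8] + [6] -> [6, 8]
  Merge [4, 35] + [6, 8] -> [4, 6, 8, 35]
  Merge [35] + [24] -> [24, 35]
  Merge [13] + [-7] -> [-7, 13]
  Merge [24, 35] + [-7, 13] -> [-7, 13, 24, 35]
  Merge [4, 6, 8, 35] + [-7, 13, 24, 35] -> [-7, 4, 6, 8, 13, 24, 35, 35]


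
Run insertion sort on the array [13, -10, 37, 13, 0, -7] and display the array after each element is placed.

First element 13 is already 'sorted'
Insert -10: shifted 1 elements -> [-10, 13, 37, 13, 0, -7]
Insert 37: shifted 0 elements -> [-10, 13, 37, 13, 0, -7]
Insert 13: shifted 1 elements -> [-10, 13, 13, 37, 0, -7]
Insert 0: shifted 3 elements -> [-10, 0, 13, 13, 37, -7]
Insert -7: shifted 4 elements -> [-10, -7, 0, 13, 13, 37]


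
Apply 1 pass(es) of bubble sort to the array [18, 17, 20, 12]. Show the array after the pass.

After pass 1: [17, 18, 12, 20] (2 swaps)
Total swaps: 2


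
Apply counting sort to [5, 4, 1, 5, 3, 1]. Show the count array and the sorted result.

Count array: [0, 2, 0, 1, 1, 2]
(count[i] = number of elements equal to i)
Cumulative count: [0, 2, 2, 3, 4, 6]
Sorted: [1, 1, 3, 4, 5, 5]


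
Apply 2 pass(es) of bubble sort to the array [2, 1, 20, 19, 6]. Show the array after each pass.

After pass 1: [1, 2, 19, 6, 20] (3 swaps)
After pass 2: [1, 2, 6, 19, 20] (1 swaps)
Total swaps: 4


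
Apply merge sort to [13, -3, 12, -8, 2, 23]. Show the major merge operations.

Divide and conquer:
  Merge [-3] + [12] -> [-3, 12]
  Merge [13] + [-3, 12] -> [-3, 12, 13]
  Merge [2] + [23] -> [2, 23]
  Merge [-8] + [2, 23] -> [-8, 2, 23]
  Merge [-3, 12, 13] + [-8, 2, 23] -> [-8, -3, 2, 12, 13, 23]


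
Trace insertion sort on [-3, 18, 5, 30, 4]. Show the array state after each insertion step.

First element -3 is already 'sorted'
Insert 18: shifted 0 elements -> [-3, 18, 5, 30, 4]
Insert 5: shifted 1 elements -> [-3, 5, 18, 30, 4]
Insert 30: shifted 0 elements -> [-3, 5, 18, 30, 4]
Insert 4: shifted 3 elements -> [-3, 4, 5, 18, 30]


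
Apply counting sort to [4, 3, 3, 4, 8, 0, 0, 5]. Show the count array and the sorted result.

Count array: [2, 0, 0, 2, 2, 1, 0, 0, 1]
(count[i] = number of elements equal to i)
Cumulative count: [2, 2, 2, 4, 6, 7, 7, 7, 8]
Sorted: [0, 0, 3, 3, 4, 4, 5, 8]


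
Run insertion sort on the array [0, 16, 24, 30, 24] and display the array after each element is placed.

First element 0 is already 'sorted'
Insert 16: shifted 0 elements -> [0, 16, 24, 30, 24]
Insert 24: shifted 0 elements -> [0, 16, 24, 30, 24]
Insert 30: shifted 0 elements -> [0, 16, 24, 30, 24]
Insert 24: shifted 1 elements -> [0, 16, 24, 24, 30]


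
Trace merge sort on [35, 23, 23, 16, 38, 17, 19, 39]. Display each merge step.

Divide and conquer:
  Merge [35] + [23] -> [23, 35]
  Merge [23] + [16] -> [16, 23]
  Merge [23, 35] + [16, 23] -> [16, 23, 23, 35]
  Merge [38] + [17] -> [17, 38]
  Merge [19] + [39] -> [19, 39]
  Merge [17, 38] + [19, 39] -> [17, 19, 38, 39]
  Merge [16, 23, 23, 35] + [17, 19, 38, 39] -> [16, 17, 19, 23, 23, 35, 38, 39]


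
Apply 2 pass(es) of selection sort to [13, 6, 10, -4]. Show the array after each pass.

Pass 1: Select minimum -4 at index 3, swap -> [-4, 6, 10, 13]
Pass 2: Select minimum 6 at index 1, swap -> [-4, 6, 10, 13]


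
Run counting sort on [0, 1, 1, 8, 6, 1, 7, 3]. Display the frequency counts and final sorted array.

Count array: [1, 3, 0, 1, 0, 0, 1, 1, 1]
(count[i] = number of elements equal to i)
Cumulative count: [1, 4, 4, 5, 5, 5, 6, 7, 8]
Sorted: [0, 1, 1, 1, 3, 6, 7, 8]


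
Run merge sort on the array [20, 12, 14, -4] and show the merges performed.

Divide and conquer:
  Merge [20] + [12] -> [12, 20]
  Merge [14] + [-4] -> [-4, 14]
  Merge [12, 20] + [-4, 14] -> [-4, 12, 14, 20]


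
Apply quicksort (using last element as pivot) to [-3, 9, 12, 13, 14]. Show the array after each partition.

Partition 1: pivot=14 at index 4 -> [-3, 9, 12, 13, 14]
Partition 2: pivot=13 at index 3 -> [-3, 9, 12, 13, 14]
Partition 3: pivot=12 at index 2 -> [-3, 9, 12, 13, 14]
Partition 4: pivot=9 at index 1 -> [-3, 9, 12, 13, 14]


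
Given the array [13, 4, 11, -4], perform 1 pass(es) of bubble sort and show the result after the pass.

After pass 1: [4, 11, -4, 13] (3 swaps)
Total swaps: 3


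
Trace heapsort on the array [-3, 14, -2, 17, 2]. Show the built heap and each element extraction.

Build heap: [17, 14, -2, -3, 2]
Extract 17: [14, 2, -2, -3, 17]
Extract 14: [2, -3, -2, 14, 17]
Extract 2: [-2, -3, 2, 14, 17]
Extract -2: [-3, -2, 2, 14, 17]


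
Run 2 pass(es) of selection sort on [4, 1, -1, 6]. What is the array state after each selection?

Pass 1: Select minimum -1 at index 2, swap -> [-1, 1, 4, 6]
Pass 2: Select minimum 1 at index 1, swap -> [-1, 1, 4, 6]


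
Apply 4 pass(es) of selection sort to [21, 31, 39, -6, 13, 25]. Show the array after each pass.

Pass 1: Select minimum -6 at index 3, swap -> [-6, 31, 39, 21, 13, 25]
Pass 2: Select minimum 13 at index 4, swap -> [-6, 13, 39, 21, 31, 25]
Pass 3: Select minimum 21 at index 3, swap -> [-6, 13, 21, 39, 31, 25]
Pass 4: Select minimum 25 at index 5, swap -> [-6, 13, 21, 25, 31, 39]


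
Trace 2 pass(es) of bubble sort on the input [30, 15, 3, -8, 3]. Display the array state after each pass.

After pass 1: [15, 3, -8, 3, 30] (4 swaps)
After pass 2: [3, -8, 3, 15, 30] (3 swaps)
Total swaps: 7


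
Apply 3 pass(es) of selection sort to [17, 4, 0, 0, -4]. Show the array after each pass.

Pass 1: Select minimum -4 at index 4, swap -> [-4, 4, 0, 0, 17]
Pass 2: Select minimum 0 at index 2, swap -> [-4, 0, 4, 0, 17]
Pass 3: Select minimum 0 at index 3, swap -> [-4, 0, 0, 4, 17]


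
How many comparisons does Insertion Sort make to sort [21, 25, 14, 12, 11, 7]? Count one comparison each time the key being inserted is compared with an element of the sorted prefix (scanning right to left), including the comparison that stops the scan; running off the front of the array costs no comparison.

Insert 25: 21 <= 25 (stop) = 1 comparison(s) -> [21, 25, 14, 12, 11, 7]
Insert 14: 25 > 14 (shift), 21 > 14 (shift), reached front = 2 comparison(s) -> [14, 21, 25, 12, 11, 7]
Insert 12: 25 > 12 (shift), 21 > 12 (shift), 14 > 12 (shift), reached front = 3 comparison(s) -> [12, 14, 21, 25, 11, 7]
Insert 11: 25 > 11 (shift), 21 > 11 (shift), 14 > 11 (shift), 12 > 11 (shift), reached front = 4 comparison(s) -> [11, 12, 14, 21, 25, 7]
Insert 7: 25 > 7 (shift), 21 > 7 (shift), 14 > 7 (shift), 12 > 7 (shift), 11 > 7 (shift), reached front = 5 comparison(s) -> [7, 11, 12, 14, 21, 25]
Total comparisons: 1 + 2 + 3 + 4 + 5 = 15


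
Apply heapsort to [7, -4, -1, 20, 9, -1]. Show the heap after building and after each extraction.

Build heap: [20, 9, -1, -4, 7, -1]
Extract 20: [9, 7, -1, -4, -1, 20]
Extract 9: [7, -1, -1, -4, 9, 20]
Extract 7: [-1, -4, -1, 7, 9, 20]
Extract -1: [-1, -4, -1, 7, 9, 20]
Extract -1: [-4, -1, -1, 7, 9, 20]


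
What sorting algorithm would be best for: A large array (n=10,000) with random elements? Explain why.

Best choice: Quicksort or Mergesort
Reason: Both have O(n log n) average case; quicksort has lower constant factors


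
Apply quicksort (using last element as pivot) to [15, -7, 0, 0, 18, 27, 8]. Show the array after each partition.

Partition 1: pivot=8 at index 3 -> [-7, 0, 0, 8, 18, 27, 15]
Partition 2: pivot=0 at index 2 -> [-7, 0, 0, 8, 18, 27, 15]
Partition 3: pivot=0 at index 1 -> [-7, 0, 0, 8, 18, 27, 15]
Partition 4: pivot=15 at index 4 -> [-7, 0, 0, 8, 15, 27, 18]
Partition 5: pivot=18 at index 5 -> [-7, 0, 0, 8, 15, 18, 27]


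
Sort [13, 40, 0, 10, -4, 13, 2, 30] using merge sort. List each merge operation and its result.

Divide and conquer:
  Merge [13] + [40] -> [13, 40]
  Merge [0] + [10] -> [0, 10]
  Merge [13, 40] + [0, 10] -> [0, 10, 13, 40]
  Merge [-4] + [13] -> [-4, 13]
  Merge [2] + [30] -> [2, 30]
  Merge [-4, 13] + [2, 30] -> [-4, 2, 13, 30]
  Merge [0, 10, 13, 40] + [-4, 2, 13, 30] -> [-4, 0, 2, 10, 13, 13, 30, 40]


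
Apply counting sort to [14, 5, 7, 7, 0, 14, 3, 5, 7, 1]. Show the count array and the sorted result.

Count array: [1, 1, 0, 1, 0, 2, 0, 3, 0, 0, 0, 0, 0, 0, 2]
(count[i] = number of elements equal to i)
Cumulative count: [1, 2, 2, 3, 3, 5, 5, 8, 8, 8, 8, 8, 8, 8, 10]
Sorted: [0, 1, 3, 5, 5, 7, 7, 7, 14, 14]


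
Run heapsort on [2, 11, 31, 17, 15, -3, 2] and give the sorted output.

Build heap: [31, 17, 2, 11, 15, -3, 2]
Extract 31: [17, 15, 2, 11, 2, -3, 31]
Extract 17: [15, 11, 2, -3, 2, 17, 31]
Extract 15: [11, 2, 2, -3, 15, 17, 31]
Extract 11: [2, -3, 2, 11, 15, 17, 31]
Extract 2: [2, -3, 2, 11, 15, 17, 31]
Extract 2: [-3, 2, 2, 11, 15, 17, 31]


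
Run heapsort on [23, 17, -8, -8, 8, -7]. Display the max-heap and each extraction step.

Build heap: [23, 17, -7, -8, 8, -8]
Extract 23: [17, 8, -7, -8, -8, 23]
Extract 17: [8, -8, -7, -8, 17, 23]
Extract 8: [-7, -8, -8, 8, 17, 23]
Extract -7: [-8, -8, -7, 8, 17, 23]
Extract -8: [-8, -8, -7, 8, 17, 23]


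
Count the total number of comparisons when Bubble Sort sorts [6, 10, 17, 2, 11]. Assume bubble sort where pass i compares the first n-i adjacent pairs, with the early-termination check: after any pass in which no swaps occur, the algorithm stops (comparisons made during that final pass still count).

Pass 1: compare adjacent pairs (0,1)..(3,4) = 4 comparison(s), 2 swap(s) -> [6, 10, 2, 11, 17]
Pass 2: compare adjacent pairs (0,1)..(2,3) = 3 comparison(s), 1 swap(s) -> [6, 2, 10, 11, 17]
Pass 3: compare adjacent pairs (0,1)..(1,2) = 2 comparison(s), 1 swap(s) -> [2, 6, 10, 11, 17]
Pass 4: compare adjacent pairs (0,1)..(0,1) = 1 comparison(s), 0 swap(s) -> [2, 6, 10, 11, 17]
No swaps in this pass, so bubble sort stops here.
Total comparisons: 4 + 3 + 2 + 1 = 10


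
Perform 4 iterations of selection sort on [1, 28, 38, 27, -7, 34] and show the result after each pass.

Pass 1: Select minimum -7 at index 4, swap -> [-7, 28, 38, 27, 1, 34]
Pass 2: Select minimum 1 at index 4, swap -> [-7, 1, 38, 27, 28, 34]
Pass 3: Select minimum 27 at index 3, swap -> [-7, 1, 27, 38, 28, 34]
Pass 4: Select minimum 28 at index 4, swap -> [-7, 1, 27, 28, 38, 34]


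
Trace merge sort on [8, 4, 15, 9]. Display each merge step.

Divide and conquer:
  Merge [8] + [4] -> [4, 8]
  Merge [15] + [9] -> [9, 15]
  Merge [4, 8] + [9, 15] -> [4, 8, 9, 15]


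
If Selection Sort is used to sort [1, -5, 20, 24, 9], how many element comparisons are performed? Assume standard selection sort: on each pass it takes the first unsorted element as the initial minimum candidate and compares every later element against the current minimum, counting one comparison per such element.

Pass 1: scan indices 1..4 for the minimum = 4 comparison(s); min is -5, place at index 0 -> [-5, 1, 20, 24, 9]
Pass 2: scan indices 2..4 for the minimum = 3 comparison(s); min is 1, place at index 1 -> [-5, 1, 20, 24, 9]
Pass 3: scan indices 3..4 for the minimum = 2 comparison(s); min is 9, place at index 2 -> [-5, 1, 9, 24, 20]
Pass 4: scan indices 4..4 for the minimum = 1 comparison(s); min is 20, place at index 3 -> [-5, 1, 9, 20, 24]
Selection sort always scans the whole unsorted suffix, so the count is (n-1) + (n-2) + ... + 1 = n(n-1)/2 = 5*4/2 = 10 regardless of the input order.
Total comparisons: 4 + 3 + 2 + 1 = 10


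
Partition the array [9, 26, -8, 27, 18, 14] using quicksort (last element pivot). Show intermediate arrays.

Partition 1: pivot=14 at index 2 -> [9, -8, 14, 27, 18, 26]
Partition 2: pivot=-8 at index 0 -> [-8, 9, 14, 27, 18, 26]
Partition 3: pivot=26 at index 4 -> [-8, 9, 14, 18, 26, 27]


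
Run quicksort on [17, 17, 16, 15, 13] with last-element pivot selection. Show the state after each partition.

Partition 1: pivot=13 at index 0 -> [13, 17, 16, 15, 17]
Partition 2: pivot=17 at index 4 -> [13, 17, 16, 15, 17]
Partition 3: pivot=15 at index 1 -> [13, 15, 16, 17, 17]
Partition 4: pivot=17 at index 3 -> [13, 15, 16, 17, 17]


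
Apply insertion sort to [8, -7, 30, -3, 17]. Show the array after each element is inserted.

First element 8 is already 'sorted'
Insert -7: shifted 1 elements -> [-7, 8, 30, -3, 17]
Insert 30: shifted 0 elements -> [-7, 8, 30, -3, 17]
Insert -3: shifted 2 elements -> [-7, -3, 8, 30, 17]
Insert 17: shifted 1 elements -> [-7, -3, 8, 17, 30]


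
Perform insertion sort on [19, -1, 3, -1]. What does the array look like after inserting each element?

First element 19 is already 'sorted'
Insert -1: shifted 1 elements -> [-1, 19, 3, -1]
Insert 3: shifted 1 elements -> [-1, 3, 19, -1]
Insert -1: shifted 2 elements -> [-1, -1, 3, 19]


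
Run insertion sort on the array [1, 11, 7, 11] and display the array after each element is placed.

First element 1 is already 'sorted'
Insert 11: shifted 0 elements -> [1, 11, 7, 11]
Insert 7: shifted 1 elements -> [1, 7, 11, 11]
Insert 11: shifted 0 elements -> [1, 7, 11, 11]


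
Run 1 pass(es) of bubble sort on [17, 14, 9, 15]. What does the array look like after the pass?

After pass 1: [14, 9, 15, 17] (3 swaps)
Total swaps: 3


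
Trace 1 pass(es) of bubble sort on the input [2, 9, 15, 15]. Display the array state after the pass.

After pass 1: [2, 9, 15, 15] (0 swaps)
Total swaps: 0


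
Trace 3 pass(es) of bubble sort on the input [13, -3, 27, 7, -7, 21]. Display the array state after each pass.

After pass 1: [-3, 13, 7, -7, 21, 27] (4 swaps)
After pass 2: [-3, 7, -7, 13, 21, 27] (2 swaps)
After pass 3: [-3, -7, 7, 13, 21, 27] (1 swaps)
Total swaps: 7


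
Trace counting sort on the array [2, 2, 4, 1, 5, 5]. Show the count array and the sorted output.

Count array: [0, 1, 2, 0, 1, 2]
(count[i] = number of elements equal to i)
Cumulative count: [0, 1, 3, 3, 4, 6]
Sorted: [1, 2, 2, 4, 5, 5]


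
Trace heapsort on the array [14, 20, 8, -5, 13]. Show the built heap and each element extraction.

Build heap: [20, 14, 8, -5, 13]
Extract 20: [14, 13, 8, -5, 20]
Extract 14: [13, -5, 8, 14, 20]
Extract 13: [8, -5, 13, 14, 20]
Extract 8: [-5, 8, 13, 14, 20]


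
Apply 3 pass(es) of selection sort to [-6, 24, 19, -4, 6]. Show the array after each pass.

Pass 1: Select minimum -6 at index 0, swap -> [-6, 24, 19, -4, 6]
Pass 2: Select minimum -4 at index 3, swap -> [-6, -4, 19, 24, 6]
Pass 3: Select minimum 6 at index 4, swap -> [-6, -4, 6, 24, 19]


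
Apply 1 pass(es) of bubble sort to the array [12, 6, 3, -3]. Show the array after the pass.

After pass 1: [6, 3, -3, 12] (3 swaps)
Total swaps: 3


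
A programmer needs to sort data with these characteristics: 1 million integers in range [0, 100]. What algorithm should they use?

Best choice: Counting sort
Reason: O(n + k) where k=100 is small; linear time beats O(n log n)


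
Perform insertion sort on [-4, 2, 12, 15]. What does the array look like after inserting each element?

First element -4 is already 'sorted'
Insert 2: shifted 0 elements -> [-4, 2, 12, 15]
Insert 12: shifted 0 elements -> [-4, 2, 12, 15]
Insert 15: shifted 0 elements -> [-4, 2, 12, 15]


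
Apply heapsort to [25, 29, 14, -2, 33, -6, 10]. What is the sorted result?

Build heap: [33, 29, 14, -2, 25, -6, 10]
Extract 33: [29, 25, 14, -2, 10, -6, 33]
Extract 29: [25, 10, 14, -2, -6, 29, 33]
Extract 25: [14, 10, -6, -2, 25, 29, 33]
Extract 14: [10, -2, -6, 14, 25, 29, 33]
Extract 10: [-2, -6, 10, 14, 25, 29, 33]
Extract -2: [-6, -2, 10, 14, 25, 29, 33]


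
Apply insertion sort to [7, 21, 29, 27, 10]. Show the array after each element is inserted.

First element 7 is already 'sorted'
Insert 21: shifted 0 elements -> [7, 21, 29, 27, 10]
Insert 29: shifted 0 elements -> [7, 21, 29, 27, 10]
Insert 27: shifted 1 elements -> [7, 21, 27, 29, 10]
Insert 10: shifted 3 elements -> [7, 10, 21, 27, 29]


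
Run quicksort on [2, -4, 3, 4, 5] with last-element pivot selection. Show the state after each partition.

Partition 1: pivot=5 at index 4 -> [2, -4, 3, 4, 5]
Partition 2: pivot=4 at index 3 -> [2, -4, 3, 4, 5]
Partition 3: pivot=3 at index 2 -> [2, -4, 3, 4, 5]
Partition 4: pivot=-4 at index 0 -> [-4, 2, 3, 4, 5]


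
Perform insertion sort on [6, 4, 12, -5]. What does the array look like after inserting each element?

First element 6 is already 'sorted'
Insert 4: shifted 1 elements -> [4, 6, 12, -5]
Insert 12: shifted 0 elements -> [4, 6, 12, -5]
Insert -5: shifted 3 elements -> [-5, 4, 6, 12]


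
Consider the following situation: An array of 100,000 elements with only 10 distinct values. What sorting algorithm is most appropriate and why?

Best choice: 3-way quicksort or Counting sort
Reason: 3-way (Dutch national flag) partitioning groups every copy of the pivot together, so with only d=10 distinct keys quicksort finishes in O(n log d) expected time, which is effectively linear; counting sort runs in O(n + k) where k is the size of the key range (not the number of distinct values), so it is linear when the 10 values are integers drawn from a small known range


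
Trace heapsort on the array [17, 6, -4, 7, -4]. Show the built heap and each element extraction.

Build heap: [17, 7, -4, 6, -4]
Extract 17: [7, 6, -4, -4, 17]
Extract 7: [6, -4, -4, 7, 17]
Extract 6: [-4, -4, 6, 7, 17]
Extract -4: [-4, -4, 6, 7, 17]


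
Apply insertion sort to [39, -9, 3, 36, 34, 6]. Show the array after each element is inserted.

First element 39 is already 'sorted'
Insert -9: shifted 1 elements -> [-9, 39, 3, 36, 34, 6]
Insert 3: shifted 1 elements -> [-9, 3, 39, 36, 34, 6]
Insert 36: shifted 1 elements -> [-9, 3, 36, 39, 34, 6]
Insert 34: shifted 2 elements -> [-9, 3, 34, 36, 39, 6]
Insert 6: shifted 3 elements -> [-9, 3, 6, 34, 36, 39]


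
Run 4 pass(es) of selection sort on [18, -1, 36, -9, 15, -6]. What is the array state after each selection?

Pass 1: Select minimum -9 at index 3, swap -> [-9, -1, 36, 18, 15, -6]
Pass 2: Select minimum -6 at index 5, swap -> [-9, -6, 36, 18, 15, -1]
Pass 3: Select minimum -1 at index 5, swap -> [-9, -6, -1, 18, 15, 36]
Pass 4: Select minimum 15 at index 4, swap -> [-9, -6, -1, 15, 18, 36]


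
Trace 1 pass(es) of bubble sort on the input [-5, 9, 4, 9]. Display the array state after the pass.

After pass 1: [-5, 4, 9, 9] (1 swaps)
Total swaps: 1


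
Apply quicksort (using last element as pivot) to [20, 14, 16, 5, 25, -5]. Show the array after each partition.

Partition 1: pivot=-5 at index 0 -> [-5, 14, 16, 5, 25, 20]
Partition 2: pivot=20 at index 4 -> [-5, 14, 16, 5, 20, 25]
Partition 3: pivot=5 at index 1 -> [-5, 5, 16, 14, 20, 25]
Partition 4: pivot=14 at index 2 -> [-5, 5, 14, 16, 20, 25]


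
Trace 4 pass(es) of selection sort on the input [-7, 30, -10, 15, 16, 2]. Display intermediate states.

Pass 1: Select minimum -10 at index 2, swap -> [-10, 30, -7, 15, 16, 2]
Pass 2: Select minimum -7 at index 2, swap -> [-10, -7, 30, 15, 16, 2]
Pass 3: Select minimum 2 at index 5, swap -> [-10, -7, 2, 15, 16, 30]
Pass 4: Select minimum 15 at index 3, swap -> [-10, -7, 2, 15, 16, 30]


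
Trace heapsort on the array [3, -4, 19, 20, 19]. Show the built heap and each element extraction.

Build heap: [20, 19, 19, -4, 3]
Extract 20: [19, 3, 19, -4, 20]
Extract 19: [19, 3, -4, 19, 20]
Extract 19: [3, -4, 19, 19, 20]
Extract 3: [-4, 3, 19, 19, 20]


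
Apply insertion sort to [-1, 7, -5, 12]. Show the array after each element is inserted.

First element -1 is already 'sorted'
Insert 7: shifted 0 elements -> [-1, 7, -5, 12]
Insert -5: shifted 2 elements -> [-5, -1, 7, 12]
Insert 12: shifted 0 elements -> [-5, -1, 7, 12]


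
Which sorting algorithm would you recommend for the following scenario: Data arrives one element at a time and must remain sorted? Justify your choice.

Best choice: Insertion sort
Reason: Insertion sort naturally handles online/streaming input by inserting each new element into sorted position


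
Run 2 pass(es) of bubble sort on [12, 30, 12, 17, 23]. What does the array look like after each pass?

After pass 1: [12, 12, 17, 23, 30] (3 swaps)
After pass 2: [12, 12, 17, 23, 30] (0 swaps)
Total swaps: 3


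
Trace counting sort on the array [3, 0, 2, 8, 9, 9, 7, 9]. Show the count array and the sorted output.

Count array: [1, 0, 1, 1, 0, 0, 0, 1, 1, 3]
(count[i] = number of elements equal to i)
Cumulative count: [1, 1, 2, 3, 3, 3, 3, 4, 5, 8]
Sorted: [0, 2, 3, 7, 8, 9, 9, 9]


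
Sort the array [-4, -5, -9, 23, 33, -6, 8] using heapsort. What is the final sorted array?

Build heap: [33, 23, 8, -4, -5, -6, -9]
Extract 33: [23, -4, 8, -9, -5, -6, 33]
Extract 23: [8, -4, -6, -9, -5, 23, 33]
Extract 8: [-4, -5, -6, -9, 8, 23, 33]
Extract -4: [-5, -9, -6, -4, 8, 23, 33]
Extract -5: [-6, -9, -5, -4, 8, 23, 33]
Extract -6: [-9, -6, -5, -4, 8, 23, 33]


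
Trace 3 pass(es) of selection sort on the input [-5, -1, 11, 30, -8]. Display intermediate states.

Pass 1: Select minimum -8 at index 4, swap -> [-8, -1, 11, 30, -5]
Pass 2: Select minimum -5 at index 4, swap -> [-8, -5, 11, 30, -1]
Pass 3: Select minimum -1 at index 4, swap -> [-8, -5, -1, 30, 11]


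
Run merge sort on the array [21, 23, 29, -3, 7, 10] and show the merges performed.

Divide and conquer:
  Merge [23] + [29] -> [23, 29]
  Merge [21] + [23, 29] -> [21, 23, 29]
  Merge [7] + [10] -> [7, 10]
  Merge [-3] + [7, 10] -> [-3, 7, 10]
  Merge [21, 23, 29] + [-3, 7, 10] -> [-3, 7, 10, 21, 23, 29]
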